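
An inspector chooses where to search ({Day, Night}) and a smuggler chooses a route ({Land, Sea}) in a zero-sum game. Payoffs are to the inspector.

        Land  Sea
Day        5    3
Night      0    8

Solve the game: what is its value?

Row minima: Day → 3, Night → 0; maximin = 3.
Column maxima: Land → 5, Sea → 8; minimax = 5.
3 ≠ 5, so there is no saddle point; optimal play is mixed.
Let the inspector play Day with probability p. Expected payoff against Land: 5p + 0(1−p) = 5p; against Sea: 3p + 8(1−p) = −5p + 8.
Setting these equal: 5p = −5p + 8 ⇒ 10p = 8 ⇒ p = 4/5, and the value is (5)·(4/5) = 4.
For the smuggler: with q = P(Land), equating Day's and Night's payoffs gives 2q + 3 = −8q + 8 ⇒ q = 1/2.

4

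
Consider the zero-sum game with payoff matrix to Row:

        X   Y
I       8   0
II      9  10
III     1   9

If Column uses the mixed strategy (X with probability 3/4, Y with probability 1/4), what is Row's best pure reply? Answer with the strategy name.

II

Expected payoff of I: (3/4)·8 + (1/4)·0 = 6.
Expected payoff of II: (3/4)·9 + (1/4)·10 = 37/4.
Expected payoff of III: (3/4)·1 + (1/4)·9 = 3.
The largest is 37/4, so Row's best response is II.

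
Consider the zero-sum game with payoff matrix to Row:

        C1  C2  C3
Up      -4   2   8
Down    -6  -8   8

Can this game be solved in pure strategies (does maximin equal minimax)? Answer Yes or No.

Row minima: Up → -4, Down → -8; maximin = -4.
Column maxima: C1 → -4, C2 → 2, C3 → 8; minimax = -4.
maximin = minimax = -4, so a saddle point exists.

Yes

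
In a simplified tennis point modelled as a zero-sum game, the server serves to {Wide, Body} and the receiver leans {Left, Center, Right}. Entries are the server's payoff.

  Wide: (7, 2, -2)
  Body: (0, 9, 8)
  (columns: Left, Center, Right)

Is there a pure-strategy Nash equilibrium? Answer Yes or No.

No

Row minima: Wide → -2, Body → 0; maximin = 0.
Column maxima: Left → 7, Center → 9, Right → 8; minimax = 7.
0 ≠ 7, so no pure-strategy equilibrium exists.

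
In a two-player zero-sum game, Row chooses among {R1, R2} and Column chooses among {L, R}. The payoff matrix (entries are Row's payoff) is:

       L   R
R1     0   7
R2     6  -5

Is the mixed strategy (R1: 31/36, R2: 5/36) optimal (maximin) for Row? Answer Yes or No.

Against L this mix gives (31/36)·0 + (5/36)·6 = 5/6.
Against R this mix gives (31/36)·7 + (5/36)·(-5) = 16/3.
Column will play L, holding Row to 5/6. Shifting weight toward the row that does better against L would raise this floor (the equalizing mix achieves 7/3 against both L and R), so the proposed strategy is not optimal.

No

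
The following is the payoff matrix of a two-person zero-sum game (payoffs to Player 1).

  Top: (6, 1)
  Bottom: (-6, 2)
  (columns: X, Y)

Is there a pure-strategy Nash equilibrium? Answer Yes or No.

Row minima: Top → 1, Bottom → -6; maximin = 1.
Column maxima: X → 6, Y → 2; minimax = 2.
1 ≠ 2, so no pure-strategy equilibrium exists.

No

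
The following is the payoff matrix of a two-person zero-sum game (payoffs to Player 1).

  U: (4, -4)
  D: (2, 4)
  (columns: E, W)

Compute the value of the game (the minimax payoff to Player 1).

Row minima: U → -4, D → 2; maximin = 2.
Column maxima: E → 4, W → 4; minimax = 4.
2 ≠ 4, so there is no saddle point; optimal play is mixed.
Let Player 1 play U with probability p. Expected payoff against E: 4p + 2(1−p) = 2p + 2; against W: (-4)p + 4(1−p) = −8p + 4.
Setting these equal: 2p + 2 = −8p + 4 ⇒ 10p = 2 ⇒ p = 1/5, and the value is (2)·(1/5) + 2 = 12/5.
For Player 2: with q = P(E), equating U's and D's payoffs gives 8q − 4 = −2q + 4 ⇒ q = 4/5.

12/5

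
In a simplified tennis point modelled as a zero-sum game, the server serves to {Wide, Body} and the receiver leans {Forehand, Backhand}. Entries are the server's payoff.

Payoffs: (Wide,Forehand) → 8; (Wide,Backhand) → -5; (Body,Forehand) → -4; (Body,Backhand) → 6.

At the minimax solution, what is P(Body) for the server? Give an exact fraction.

13/23

Row minima: Wide → -5, Body → -4; maximin = -4.
Column maxima: Forehand → 8, Backhand → 6; minimax = 6.
-4 ≠ 6, so there is no saddle point; optimal play is mixed.
Let the server play Wide with probability p. Expected payoff against Forehand: 8p + (-4)(1−p) = 12p − 4; against Backhand: (-5)p + 6(1−p) = −11p + 6.
Setting these equal: 12p − 4 = −11p + 6 ⇒ 23p = 10 ⇒ p = 10/23, and the value is (12)·(10/23) − 4 = 28/23.
For the receiver: with q = P(Forehand), equating Wide's and Body's payoffs gives 13q − 5 = −10q + 6 ⇒ q = 11/23.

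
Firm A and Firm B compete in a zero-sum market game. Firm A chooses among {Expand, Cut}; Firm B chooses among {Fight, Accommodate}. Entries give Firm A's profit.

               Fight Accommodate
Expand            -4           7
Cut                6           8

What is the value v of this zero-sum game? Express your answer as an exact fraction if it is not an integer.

6

Row minima: Expand → -4, Cut → 6; maximin = 6.
Column maxima: Fight → 6, Accommodate → 8; minimax = 6.
Since maximin = minimax = 6, there is a saddle point and the value is 6.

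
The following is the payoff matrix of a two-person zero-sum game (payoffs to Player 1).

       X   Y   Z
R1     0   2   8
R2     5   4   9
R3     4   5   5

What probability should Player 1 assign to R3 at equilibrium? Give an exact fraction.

Row minima: R1 → 0, R2 → 4, R3 → 4; maximin = 4.
Column maxima: X → 5, Y → 5, Z → 9; minimax = 5.
4 ≠ 5, so there is no saddle point; optimal play is mixed.
R1 is strictly dominated by R2, so Player 1 never plays it.
Z is strictly dominated by X (it gives Player 1 strictly more in every row), so Player 2 never plays it.
On the remaining 2×2 (R2, R3 vs X, Y):
Let Player 1 play R2 with probability p. Expected payoff against X: 5p + 4(1−p) = p + 4; against Y: 4p + 5(1−p) = −p + 5.
Setting these equal: p + 4 = −p + 5 ⇒ 2p = 1 ⇒ p = 1/2, and the value is (1)·(1/2) + 4 = 9/2.
For Player 2: with q = P(X), equating R2's and R3's payoffs gives q + 4 = −q + 5 ⇒ q = 1/2.

1/2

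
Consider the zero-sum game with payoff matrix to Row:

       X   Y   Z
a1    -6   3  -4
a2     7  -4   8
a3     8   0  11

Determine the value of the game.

Row minima: a1 → -6, a2 → -4, a3 → 0; maximin = 0.
Column maxima: X → 8, Y → 3, Z → 11; minimax = 3.
0 ≠ 3, so there is no saddle point; optimal play is mixed.
a2 is strictly dominated by a3, so Row never plays it.
Z is strictly dominated by X (it gives Row strictly more in every row), so Column never plays it.
On the remaining 2×2 (a1, a3 vs X, Y):
Let Row play a1 with probability p. Expected payoff against X: (-6)p + 8(1−p) = −14p + 8; against Y: 3p + 0(1−p) = 3p.
Setting these equal: −14p + 8 = 3p ⇒ −17p = -8 ⇒ p = 8/17, and the value is (-14)·(8/17) + 8 = 24/17.
For Column: with q = P(X), equating a1's and a3's payoffs gives −9q + 3 = 8q ⇒ q = 3/17.

24/17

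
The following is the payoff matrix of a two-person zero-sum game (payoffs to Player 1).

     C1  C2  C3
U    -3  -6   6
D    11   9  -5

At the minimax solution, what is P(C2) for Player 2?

Row minima: U → -6, D → -5; maximin = -5.
Column maxima: C1 → 11, C2 → 9, C3 → 6; minimax = 6.
-5 ≠ 6, so there is no saddle point; optimal play is mixed.
C1 is strictly dominated by C2 (it gives Player 1 strictly more in every row), so Player 2 never plays it.
On the remaining 2×2 (U, D vs C2, C3):
Let Player 1 play U with probability p. Expected payoff against C2: (-6)p + 9(1−p) = −15p + 9; against C3: 6p + (-5)(1−p) = 11p − 5.
Setting these equal: −15p + 9 = 11p − 5 ⇒ −26p = -14 ⇒ p = 7/13, and the value is (-15)·(7/13) + 9 = 12/13.
For Player 2: with q = P(C2), equating U's and D's payoffs gives −12q + 6 = 14q − 5 ⇒ q = 11/26.

11/26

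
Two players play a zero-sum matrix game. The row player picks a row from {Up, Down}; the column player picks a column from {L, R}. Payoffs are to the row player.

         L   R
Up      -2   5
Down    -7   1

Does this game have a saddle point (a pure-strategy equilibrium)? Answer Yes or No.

Row minima: Up → -2, Down → -7; maximin = -2.
Column maxima: L → -2, R → 5; minimax = -2.
maximin = minimax = -2, so a saddle point exists.

Yes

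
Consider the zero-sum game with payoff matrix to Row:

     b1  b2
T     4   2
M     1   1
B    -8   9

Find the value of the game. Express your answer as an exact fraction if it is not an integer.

Row minima: T → 2, M → 1, B → -8; maximin = 2.
Column maxima: b1 → 4, b2 → 9; minimax = 4.
2 ≠ 4, so there is no saddle point; optimal play is mixed.
M is strictly dominated by T, so Row never plays it.
On the remaining 2×2 (T, B vs b1, b2):
Let Row play T with probability p. Expected payoff against b1: 4p + (-8)(1−p) = 12p − 8; against b2: 2p + 9(1−p) = −7p + 9.
Setting these equal: 12p − 8 = −7p + 9 ⇒ 19p = 17 ⇒ p = 17/19, and the value is (12)·(17/19) − 8 = 52/19.
For Column: with q = P(b1), equating T's and B's payoffs gives 2q + 2 = −17q + 9 ⇒ q = 7/19.

52/19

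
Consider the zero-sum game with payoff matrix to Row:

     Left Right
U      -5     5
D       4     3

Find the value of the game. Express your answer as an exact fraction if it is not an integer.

Row minima: U → -5, D → 3; maximin = 3.
Column maxima: Left → 4, Right → 5; minimax = 4.
3 ≠ 4, so there is no saddle point; optimal play is mixed.
Let Row play U with probability p. Expected payoff against Left: (-5)p + 4(1−p) = −9p + 4; against Right: 5p + 3(1−p) = 2p + 3.
Setting these equal: −9p + 4 = 2p + 3 ⇒ −11p = -1 ⇒ p = 1/11, and the value is (-9)·(1/11) + 4 = 35/11.
For Column: with q = P(Left), equating U's and D's payoffs gives −10q + 5 = q + 3 ⇒ q = 2/11.

35/11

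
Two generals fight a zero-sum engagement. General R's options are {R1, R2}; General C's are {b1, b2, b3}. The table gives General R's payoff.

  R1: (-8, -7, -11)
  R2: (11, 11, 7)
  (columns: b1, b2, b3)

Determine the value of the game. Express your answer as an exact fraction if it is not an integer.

Row minima: R1 → -11, R2 → 7; maximin = 7.
Column maxima: b1 → 11, b2 → 11, b3 → 7; minimax = 7.
Since maximin = minimax = 7, there is a saddle point and the value is 7.

7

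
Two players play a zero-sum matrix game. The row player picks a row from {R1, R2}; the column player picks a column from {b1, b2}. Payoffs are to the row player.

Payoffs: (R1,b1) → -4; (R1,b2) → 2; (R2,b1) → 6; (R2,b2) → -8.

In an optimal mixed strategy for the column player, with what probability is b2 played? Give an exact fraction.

1/2

Row minima: R1 → -4, R2 → -8; maximin = -4.
Column maxima: b1 → 6, b2 → 2; minimax = 2.
-4 ≠ 2, so there is no saddle point; optimal play is mixed.
Let the row player play R1 with probability p. Expected payoff against b1: (-4)p + 6(1−p) = −10p + 6; against b2: 2p + (-8)(1−p) = 10p − 8.
Setting these equal: −10p + 6 = 10p − 8 ⇒ −20p = -14 ⇒ p = 7/10, and the value is (-10)·(7/10) + 6 = -1.
For the column player: with q = P(b1), equating R1's and R2's payoffs gives −6q + 2 = 14q − 8 ⇒ q = 1/2.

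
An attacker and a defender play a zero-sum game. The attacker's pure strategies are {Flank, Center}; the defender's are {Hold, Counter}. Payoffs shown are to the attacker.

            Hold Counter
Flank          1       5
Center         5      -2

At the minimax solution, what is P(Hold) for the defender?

7/11

Row minima: Flank → 1, Center → -2; maximin = 1.
Column maxima: Hold → 5, Counter → 5; minimax = 5.
1 ≠ 5, so there is no saddle point; optimal play is mixed.
Let the attacker play Flank with probability p. Expected payoff against Hold: 1p + 5(1−p) = −4p + 5; against Counter: 5p + (-2)(1−p) = 7p − 2.
Setting these equal: −4p + 5 = 7p − 2 ⇒ −11p = -7 ⇒ p = 7/11, and the value is (-4)·(7/11) + 5 = 27/11.
For the defender: with q = P(Hold), equating Flank's and Center's payoffs gives −4q + 5 = 7q − 2 ⇒ q = 7/11.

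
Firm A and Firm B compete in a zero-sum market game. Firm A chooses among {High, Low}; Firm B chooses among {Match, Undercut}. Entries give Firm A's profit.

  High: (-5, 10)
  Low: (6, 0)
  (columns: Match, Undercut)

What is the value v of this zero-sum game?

Row minima: High → -5, Low → 0; maximin = 0.
Column maxima: Match → 6, Undercut → 10; minimax = 6.
0 ≠ 6, so there is no saddle point; optimal play is mixed.
Let Firm A play High with probability p. Expected payoff against Match: (-5)p + 6(1−p) = −11p + 6; against Undercut: 10p + 0(1−p) = 10p.
Setting these equal: −11p + 6 = 10p ⇒ −21p = -6 ⇒ p = 2/7, and the value is (-11)·(2/7) + 6 = 20/7.
For Firm B: with q = P(Match), equating High's and Low's payoffs gives −15q + 10 = 6q ⇒ q = 10/21.

20/7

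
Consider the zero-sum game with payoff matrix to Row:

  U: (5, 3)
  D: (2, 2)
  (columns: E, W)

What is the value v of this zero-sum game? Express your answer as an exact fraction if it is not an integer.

Row minima: U → 3, D → 2; maximin = 3.
Column maxima: E → 5, W → 3; minimax = 3.
Since maximin = minimax = 3, there is a saddle point and the value is 3.

3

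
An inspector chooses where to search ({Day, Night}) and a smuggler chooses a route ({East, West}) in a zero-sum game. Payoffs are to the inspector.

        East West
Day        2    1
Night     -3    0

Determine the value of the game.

Row minima: Day → 1, Night → -3; maximin = 1.
Column maxima: East → 2, West → 1; minimax = 1.
Since maximin = minimax = 1, there is a saddle point and the value is 1.

1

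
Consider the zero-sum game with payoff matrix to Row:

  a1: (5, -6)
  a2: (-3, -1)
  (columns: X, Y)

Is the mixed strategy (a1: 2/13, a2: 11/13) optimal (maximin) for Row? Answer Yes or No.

Yes

Against X this mix gives (2/13)·5 + (11/13)·(-3) = -23/13.
Against Y this mix gives (2/13)·(-6) + (11/13)·(-1) = -23/13.
All of Column's active replies (X, Y) yield -23/13, and no column does worse for Row. The mix makes Column indifferent and guarantees -23/13, so it is optimal.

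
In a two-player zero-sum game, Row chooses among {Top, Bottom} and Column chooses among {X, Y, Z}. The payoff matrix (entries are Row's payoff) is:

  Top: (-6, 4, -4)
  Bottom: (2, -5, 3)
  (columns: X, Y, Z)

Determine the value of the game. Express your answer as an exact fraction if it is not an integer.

-22/17

Row minima: Top → -6, Bottom → -5; maximin = -5.
Column maxima: X → 2, Y → 4, Z → 3; minimax = 2.
-5 ≠ 2, so there is no saddle point; optimal play is mixed.
Z is strictly dominated by X (it gives Row strictly more in every row), so Column never plays it.
On the remaining 2×2 (Top, Bottom vs X, Y):
Let Row play Top with probability p. Expected payoff against X: (-6)p + 2(1−p) = −8p + 2; against Y: 4p + (-5)(1−p) = 9p − 5.
Setting these equal: −8p + 2 = 9p − 5 ⇒ −17p = -7 ⇒ p = 7/17, and the value is (-8)·(7/17) + 2 = -22/17.
For Column: with q = P(X), equating Top's and Bottom's payoffs gives −10q + 4 = 7q − 5 ⇒ q = 9/17.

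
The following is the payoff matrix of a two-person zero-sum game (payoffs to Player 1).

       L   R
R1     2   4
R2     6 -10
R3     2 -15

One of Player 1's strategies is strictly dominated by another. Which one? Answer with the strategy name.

R2 gives a strictly higher payoff than R3 against every column: 6 > 2, -10 > -15.
So R3 is strictly dominated and Player 1 never plays it.

R3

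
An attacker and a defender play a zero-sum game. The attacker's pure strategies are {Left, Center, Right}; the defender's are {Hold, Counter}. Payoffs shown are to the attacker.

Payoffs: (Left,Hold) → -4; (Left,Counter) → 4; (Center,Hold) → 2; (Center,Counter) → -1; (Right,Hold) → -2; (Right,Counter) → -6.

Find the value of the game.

4/11

Row minima: Left → -4, Center → -1, Right → -6; maximin = -1.
Column maxima: Hold → 2, Counter → 4; minimax = 2.
-1 ≠ 2, so there is no saddle point; optimal play is mixed.
Right is strictly dominated by Center, so the attacker never plays it.
On the remaining 2×2 (Left, Center vs Hold, Counter):
Let the attacker play Left with probability p. Expected payoff against Hold: (-4)p + 2(1−p) = −6p + 2; against Counter: 4p + (-1)(1−p) = 5p − 1.
Setting these equal: −6p + 2 = 5p − 1 ⇒ −11p = -3 ⇒ p = 3/11, and the value is (-6)·(3/11) + 2 = 4/11.
For the defender: with q = P(Hold), equating Left's and Center's payoffs gives −8q + 4 = 3q − 1 ⇒ q = 5/11.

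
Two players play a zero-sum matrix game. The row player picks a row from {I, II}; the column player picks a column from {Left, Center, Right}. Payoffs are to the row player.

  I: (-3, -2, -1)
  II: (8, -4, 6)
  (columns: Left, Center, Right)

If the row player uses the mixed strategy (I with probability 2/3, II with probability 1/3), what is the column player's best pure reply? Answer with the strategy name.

Center

If the column player plays Left, the row player's expected payoff is (2/3)·(-3) + (1/3)·8 = 2/3.
If the column player plays Center, the row player's expected payoff is (2/3)·(-2) + (1/3)·(-4) = -8/3.
If the column player plays Right, the row player's expected payoff is (2/3)·(-1) + (1/3)·6 = 4/3.
The column player minimizes the row player's payoff; the smallest is -8/3, so the best response is Center.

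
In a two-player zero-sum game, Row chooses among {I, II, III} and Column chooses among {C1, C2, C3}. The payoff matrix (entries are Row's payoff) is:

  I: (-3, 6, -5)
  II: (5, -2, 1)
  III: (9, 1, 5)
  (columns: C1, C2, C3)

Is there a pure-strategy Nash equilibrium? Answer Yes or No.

No

Row minima: I → -5, II → -2, III → 1; maximin = 1.
Column maxima: C1 → 9, C2 → 6, C3 → 5; minimax = 5.
1 ≠ 5, so no pure-strategy equilibrium exists.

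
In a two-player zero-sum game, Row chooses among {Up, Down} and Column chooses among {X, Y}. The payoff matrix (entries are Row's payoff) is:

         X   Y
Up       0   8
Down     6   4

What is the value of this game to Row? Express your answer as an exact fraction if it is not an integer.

24/5

Row minima: Up → 0, Down → 4; maximin = 4.
Column maxima: X → 6, Y → 8; minimax = 6.
4 ≠ 6, so there is no saddle point; optimal play is mixed.
Let Row play Up with probability p. Expected payoff against X: 0p + 6(1−p) = −6p + 6; against Y: 8p + 4(1−p) = 4p + 4.
Setting these equal: −6p + 6 = 4p + 4 ⇒ −10p = -2 ⇒ p = 1/5, and the value is (-6)·(1/5) + 6 = 24/5.
For Column: with q = P(X), equating Up's and Down's payoffs gives −8q + 8 = 2q + 4 ⇒ q = 2/5.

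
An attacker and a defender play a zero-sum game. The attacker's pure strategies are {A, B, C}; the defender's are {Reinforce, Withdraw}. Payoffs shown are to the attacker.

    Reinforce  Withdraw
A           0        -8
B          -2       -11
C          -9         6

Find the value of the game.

-72/23

Row minima: A → -8, B → -11, C → -9; maximin = -8.
Column maxima: Reinforce → 0, Withdraw → 6; minimax = 0.
-8 ≠ 0, so there is no saddle point; optimal play is mixed.
B is strictly dominated by A, so the attacker never plays it.
On the remaining 2×2 (A, C vs Reinforce, Withdraw):
Let the attacker play A with probability p. Expected payoff against Reinforce: 0p + (-9)(1−p) = 9p − 9; against Withdraw: (-8)p + 6(1−p) = −14p + 6.
Setting these equal: 9p − 9 = −14p + 6 ⇒ 23p = 15 ⇒ p = 15/23, and the value is (9)·(15/23) − 9 = -72/23.
For the defender: with q = P(Reinforce), equating A's and C's payoffs gives 8q − 8 = −15q + 6 ⇒ q = 14/23.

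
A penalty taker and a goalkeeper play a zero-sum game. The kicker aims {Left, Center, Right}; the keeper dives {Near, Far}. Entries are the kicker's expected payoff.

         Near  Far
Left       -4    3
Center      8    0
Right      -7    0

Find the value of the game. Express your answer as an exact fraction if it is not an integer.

8/5

Row minima: Left → -4, Center → 0, Right → -7; maximin = 0.
Column maxima: Near → 8, Far → 3; minimax = 3.
0 ≠ 3, so there is no saddle point; optimal play is mixed.
Right is strictly dominated by Left, so the kicker never plays it.
On the remaining 2×2 (Left, Center vs Near, Far):
Let the kicker play Left with probability p. Expected payoff against Near: (-4)p + 8(1−p) = −12p + 8; against Far: 3p + 0(1−p) = 3p.
Setting these equal: −12p + 8 = 3p ⇒ −15p = -8 ⇒ p = 8/15, and the value is (-12)·(8/15) + 8 = 8/5.
For the keeper: with q = P(Near), equating Left's and Center's payoffs gives −7q + 3 = 8q ⇒ q = 1/5.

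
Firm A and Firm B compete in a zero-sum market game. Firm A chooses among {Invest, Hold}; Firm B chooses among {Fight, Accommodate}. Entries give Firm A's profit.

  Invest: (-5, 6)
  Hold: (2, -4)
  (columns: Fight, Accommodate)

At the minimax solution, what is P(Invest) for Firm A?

Row minima: Invest → -5, Hold → -4; maximin = -4.
Column maxima: Fight → 2, Accommodate → 6; minimax = 2.
-4 ≠ 2, so there is no saddle point; optimal play is mixed.
Let Firm A play Invest with probability p. Expected payoff against Fight: (-5)p + 2(1−p) = −7p + 2; against Accommodate: 6p + (-4)(1−p) = 10p − 4.
Setting these equal: −7p + 2 = 10p − 4 ⇒ −17p = -6 ⇒ p = 6/17, and the value is (-7)·(6/17) + 2 = -8/17.
For Firm B: with q = P(Fight), equating Invest's and Hold's payoffs gives −11q + 6 = 6q − 4 ⇒ q = 10/17.

6/17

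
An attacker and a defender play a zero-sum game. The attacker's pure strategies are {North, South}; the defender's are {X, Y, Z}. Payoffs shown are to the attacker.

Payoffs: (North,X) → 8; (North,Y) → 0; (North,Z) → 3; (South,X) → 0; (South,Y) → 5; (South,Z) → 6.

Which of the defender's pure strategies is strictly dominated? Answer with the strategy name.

Y holds the attacker's payoff strictly below Z in every row: 0 < 3, 5 < 6.
So Z is strictly dominated for the defender.

Z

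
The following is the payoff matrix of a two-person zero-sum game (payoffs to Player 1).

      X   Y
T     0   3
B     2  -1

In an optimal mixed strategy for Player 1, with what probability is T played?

Row minima: T → 0, B → -1; maximin = 0.
Column maxima: X → 2, Y → 3; minimax = 2.
0 ≠ 2, so there is no saddle point; optimal play is mixed.
Let Player 1 play T with probability p. Expected payoff against X: 0p + 2(1−p) = −2p + 2; against Y: 3p + (-1)(1−p) = 4p − 1.
Setting these equal: −2p + 2 = 4p − 1 ⇒ −6p = -3 ⇒ p = 1/2, and the value is (-2)·(1/2) + 2 = 1.
For Player 2: with q = P(X), equating T's and B's payoffs gives −3q + 3 = 3q − 1 ⇒ q = 2/3.

1/2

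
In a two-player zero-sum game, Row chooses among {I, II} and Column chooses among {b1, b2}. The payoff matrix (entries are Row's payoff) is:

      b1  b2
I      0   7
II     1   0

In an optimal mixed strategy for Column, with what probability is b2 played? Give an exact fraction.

Row minima: I → 0, II → 0; maximin = 0.
Column maxima: b1 → 1, b2 → 7; minimax = 1.
0 ≠ 1, so there is no saddle point; optimal play is mixed.
Let Row play I with probability p. Expected payoff against b1: 0p + 1(1−p) = −p + 1; against b2: 7p + 0(1−p) = 7p.
Setting these equal: −p + 1 = 7p ⇒ −8p = -1 ⇒ p = 1/8, and the value is (-1)·(1/8) + 1 = 7/8.
For Column: with q = P(b1), equating I's and II's payoffs gives −7q + 7 = q ⇒ q = 7/8.

1/8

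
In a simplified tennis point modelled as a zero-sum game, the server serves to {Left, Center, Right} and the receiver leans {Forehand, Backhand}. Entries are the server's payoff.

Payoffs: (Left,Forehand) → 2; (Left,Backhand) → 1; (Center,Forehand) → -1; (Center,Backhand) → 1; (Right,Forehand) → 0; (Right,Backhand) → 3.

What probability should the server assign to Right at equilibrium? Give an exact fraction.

1/4

Row minima: Left → 1, Center → -1, Right → 0; maximin = 1.
Column maxima: Forehand → 2, Backhand → 3; minimax = 2.
1 ≠ 2, so there is no saddle point; optimal play is mixed.
Center is strictly dominated by Right, so the server never plays it.
On the remaining 2×2 (Left, Right vs Forehand, Backhand):
Let the server play Left with probability p. Expected payoff against Forehand: 2p + 0(1−p) = 2p; against Backhand: 1p + 3(1−p) = −2p + 3.
Setting these equal: 2p = −2p + 3 ⇒ 4p = 3 ⇒ p = 3/4, and the value is (2)·(3/4) = 3/2.
For the receiver: with q = P(Forehand), equating Left's and Right's payoffs gives q + 1 = −3q + 3 ⇒ q = 1/2.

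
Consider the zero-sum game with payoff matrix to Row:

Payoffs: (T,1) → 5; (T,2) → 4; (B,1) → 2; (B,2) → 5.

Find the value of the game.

Row minima: T → 4, B → 2; maximin = 4.
Column maxima: 1 → 5, 2 → 5; minimax = 5.
4 ≠ 5, so there is no saddle point; optimal play is mixed.
Let Row play T with probability p. Expected payoff against 1: 5p + 2(1−p) = 3p + 2; against 2: 4p + 5(1−p) = −p + 5.
Setting these equal: 3p + 2 = −p + 5 ⇒ 4p = 3 ⇒ p = 3/4, and the value is (3)·(3/4) + 2 = 17/4.
For Column: with q = P(1), equating T's and B's payoffs gives q + 4 = −3q + 5 ⇒ q = 1/4.

17/4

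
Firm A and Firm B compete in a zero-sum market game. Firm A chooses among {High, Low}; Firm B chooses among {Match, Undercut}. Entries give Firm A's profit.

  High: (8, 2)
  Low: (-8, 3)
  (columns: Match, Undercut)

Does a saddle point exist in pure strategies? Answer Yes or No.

Row minima: High → 2, Low → -8; maximin = 2.
Column maxima: Match → 8, Undercut → 3; minimax = 3.
2 ≠ 3, so no pure-strategy equilibrium exists.

No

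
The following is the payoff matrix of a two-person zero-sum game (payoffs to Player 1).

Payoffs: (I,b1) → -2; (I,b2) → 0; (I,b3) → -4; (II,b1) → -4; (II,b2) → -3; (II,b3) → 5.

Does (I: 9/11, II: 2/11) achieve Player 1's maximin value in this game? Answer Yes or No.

Against b1 this mix gives (9/11)·(-2) + (2/11)·(-4) = -26/11.
Against b2 this mix gives (9/11)·0 + (2/11)·(-3) = -6/11.
Against b3 this mix gives (9/11)·(-4) + (2/11)·5 = -26/11.
All of Player 2's active replies (b1, b3) yield -26/11, and no column does worse for Player 1. The mix makes Player 2 indifferent and guarantees -26/11, so it is optimal.

Yes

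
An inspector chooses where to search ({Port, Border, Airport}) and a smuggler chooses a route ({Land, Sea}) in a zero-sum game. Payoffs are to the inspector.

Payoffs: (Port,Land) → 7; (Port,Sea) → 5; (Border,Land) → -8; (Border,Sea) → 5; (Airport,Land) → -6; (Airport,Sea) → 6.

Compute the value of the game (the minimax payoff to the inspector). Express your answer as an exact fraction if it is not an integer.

Row minima: Port → 5, Border → -8, Airport → -6; maximin = 5.
Column maxima: Land → 7, Sea → 6; minimax = 6.
5 ≠ 6, so there is no saddle point; optimal play is mixed.
Border is strictly dominated by Airport, so the inspector never plays it.
On the remaining 2×2 (Port, Airport vs Land, Sea):
Let the inspector play Port with probability p. Expected payoff against Land: 7p + (-6)(1−p) = 13p − 6; against Sea: 5p + 6(1−p) = −p + 6.
Setting these equal: 13p − 6 = −p + 6 ⇒ 14p = 12 ⇒ p = 6/7, and the value is (13)·(6/7) − 6 = 36/7.
For the smuggler: with q = P(Land), equating Port's and Airport's payoffs gives 2q + 5 = −12q + 6 ⇒ q = 1/14.

36/7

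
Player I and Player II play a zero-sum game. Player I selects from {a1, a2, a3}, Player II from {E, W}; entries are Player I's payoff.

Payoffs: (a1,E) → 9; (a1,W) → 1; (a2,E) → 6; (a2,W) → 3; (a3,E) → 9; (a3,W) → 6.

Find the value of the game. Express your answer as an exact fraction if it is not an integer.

6

Row minima: a1 → 1, a2 → 3, a3 → 6; maximin = 6.
Column maxima: E → 9, W → 6; minimax = 6.
Since maximin = minimax = 6, there is a saddle point and the value is 6.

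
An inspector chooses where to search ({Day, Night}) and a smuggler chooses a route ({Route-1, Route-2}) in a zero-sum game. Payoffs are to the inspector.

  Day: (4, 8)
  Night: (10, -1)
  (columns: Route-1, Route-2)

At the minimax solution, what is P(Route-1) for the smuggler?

Row minima: Day → 4, Night → -1; maximin = 4.
Column maxima: Route-1 → 10, Route-2 → 8; minimax = 8.
4 ≠ 8, so there is no saddle point; optimal play is mixed.
Let the inspector play Day with probability p. Expected payoff against Route-1: 4p + 10(1−p) = −6p + 10; against Route-2: 8p + (-1)(1−p) = 9p − 1.
Setting these equal: −6p + 10 = 9p − 1 ⇒ −15p = -11 ⇒ p = 11/15, and the value is (-6)·(11/15) + 10 = 28/5.
For the smuggler: with q = P(Route-1), equating Day's and Night's payoffs gives −4q + 8 = 11q − 1 ⇒ q = 3/5.

3/5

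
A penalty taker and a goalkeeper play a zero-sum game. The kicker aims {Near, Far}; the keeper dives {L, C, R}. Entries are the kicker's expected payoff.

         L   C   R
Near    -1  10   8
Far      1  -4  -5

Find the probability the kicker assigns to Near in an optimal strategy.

2/5

Row minima: Near → -1, Far → -5; maximin = -1.
Column maxima: L → 1, C → 10, R → 8; minimax = 1.
-1 ≠ 1, so there is no saddle point; optimal play is mixed.
C is strictly dominated by R (it gives the kicker strictly more in every row), so the keeper never plays it.
On the remaining 2×2 (Near, Far vs L, R):
Let the kicker play Near with probability p. Expected payoff against L: (-1)p + 1(1−p) = −2p + 1; against R: 8p + (-5)(1−p) = 13p − 5.
Setting these equal: −2p + 1 = 13p − 5 ⇒ −15p = -6 ⇒ p = 2/5, and the value is (-2)·(2/5) + 1 = 1/5.
For the keeper: with q = P(L), equating Near's and Far's payoffs gives −9q + 8 = 6q − 5 ⇒ q = 13/15.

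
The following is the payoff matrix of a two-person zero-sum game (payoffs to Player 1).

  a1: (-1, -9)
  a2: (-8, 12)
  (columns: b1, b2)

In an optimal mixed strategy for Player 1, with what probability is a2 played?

2/7

Row minima: a1 → -9, a2 → -8; maximin = -8.
Column maxima: b1 → -1, b2 → 12; minimax = -1.
-8 ≠ -1, so there is no saddle point; optimal play is mixed.
Let Player 1 play a1 with probability p. Expected payoff against b1: (-1)p + (-8)(1−p) = 7p − 8; against b2: (-9)p + 12(1−p) = −21p + 12.
Setting these equal: 7p − 8 = −21p + 12 ⇒ 28p = 20 ⇒ p = 5/7, and the value is (7)·(5/7) − 8 = -3.
For Player 2: with q = P(b1), equating a1's and a2's payoffs gives 8q − 9 = −20q + 12 ⇒ q = 3/4.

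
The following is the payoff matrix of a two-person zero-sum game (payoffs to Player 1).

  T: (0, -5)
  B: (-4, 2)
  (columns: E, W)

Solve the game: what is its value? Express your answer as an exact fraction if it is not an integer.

-20/11

Row minima: T → -5, B → -4; maximin = -4.
Column maxima: E → 0, W → 2; minimax = 0.
-4 ≠ 0, so there is no saddle point; optimal play is mixed.
Let Player 1 play T with probability p. Expected payoff against E: 0p + (-4)(1−p) = 4p − 4; against W: (-5)p + 2(1−p) = −7p + 2.
Setting these equal: 4p − 4 = −7p + 2 ⇒ 11p = 6 ⇒ p = 6/11, and the value is (4)·(6/11) − 4 = -20/11.
For Player 2: with q = P(E), equating T's and B's payoffs gives 5q − 5 = −6q + 2 ⇒ q = 7/11.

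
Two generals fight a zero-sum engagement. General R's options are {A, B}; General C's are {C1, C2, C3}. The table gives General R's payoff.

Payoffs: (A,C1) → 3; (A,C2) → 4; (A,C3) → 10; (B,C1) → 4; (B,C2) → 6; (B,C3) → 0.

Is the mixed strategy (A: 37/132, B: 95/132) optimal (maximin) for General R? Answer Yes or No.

No

Against C1 this mix gives (37/132)·3 + (95/132)·4 = 491/132.
Against C2 this mix gives (37/132)·4 + (95/132)·6 = 359/66.
Against C3 this mix gives (37/132)·10 + (95/132)·0 = 185/66.
General C will play C3, holding General R to 185/66. Shifting weight toward the row that does better against C3 would raise this floor (the equalizing mix achieves 40/11 against both C3 and C1), so the proposed strategy is not optimal.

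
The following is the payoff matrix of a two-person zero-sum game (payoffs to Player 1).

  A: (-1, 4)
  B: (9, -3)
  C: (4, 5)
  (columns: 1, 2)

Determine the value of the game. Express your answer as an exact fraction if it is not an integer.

Row minima: A → -1, B → -3, C → 4; maximin = 4.
Column maxima: 1 → 9, 2 → 5; minimax = 5.
4 ≠ 5, so there is no saddle point; optimal play is mixed.
A is strictly dominated by C, so Player 1 never plays it.
On the remaining 2×2 (B, C vs 1, 2):
Let Player 1 play B with probability p. Expected payoff against 1: 9p + 4(1−p) = 5p + 4; against 2: (-3)p + 5(1−p) = −8p + 5.
Setting these equal: 5p + 4 = −8p + 5 ⇒ 13p = 1 ⇒ p = 1/13, and the value is (5)·(1/13) + 4 = 57/13.
For Player 2: with q = P(1), equating B's and C's payoffs gives 12q − 3 = −q + 5 ⇒ q = 8/13.

57/13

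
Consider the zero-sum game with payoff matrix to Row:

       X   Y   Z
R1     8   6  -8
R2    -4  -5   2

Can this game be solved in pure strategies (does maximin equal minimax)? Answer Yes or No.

Row minima: R1 → -8, R2 → -5; maximin = -5.
Column maxima: X → 8, Y → 6, Z → 2; minimax = 2.
-5 ≠ 2, so no pure-strategy equilibrium exists.

No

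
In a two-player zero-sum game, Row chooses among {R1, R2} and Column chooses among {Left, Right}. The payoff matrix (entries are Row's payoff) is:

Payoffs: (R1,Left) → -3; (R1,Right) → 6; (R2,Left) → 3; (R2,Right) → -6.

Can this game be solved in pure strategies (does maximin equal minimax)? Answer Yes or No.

Row minima: R1 → -3, R2 → -6; maximin = -3.
Column maxima: Left → 3, Right → 6; minimax = 3.
-3 ≠ 3, so no pure-strategy equilibrium exists.

No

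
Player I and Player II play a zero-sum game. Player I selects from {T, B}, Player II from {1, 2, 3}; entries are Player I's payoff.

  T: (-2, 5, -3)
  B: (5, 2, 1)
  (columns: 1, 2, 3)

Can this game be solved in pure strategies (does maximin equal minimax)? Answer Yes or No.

Yes

Row minima: T → -3, B → 1; maximin = 1.
Column maxima: 1 → 5, 2 → 5, 3 → 1; minimax = 1.
maximin = minimax = 1, so a saddle point exists.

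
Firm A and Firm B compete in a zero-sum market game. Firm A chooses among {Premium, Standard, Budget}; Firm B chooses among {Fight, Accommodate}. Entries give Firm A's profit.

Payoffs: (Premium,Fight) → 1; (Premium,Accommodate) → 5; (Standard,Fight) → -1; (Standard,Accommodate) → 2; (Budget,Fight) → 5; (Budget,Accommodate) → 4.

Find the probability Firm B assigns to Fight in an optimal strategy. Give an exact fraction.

1/5

Row minima: Premium → 1, Standard → -1, Budget → 4; maximin = 4.
Column maxima: Fight → 5, Accommodate → 5; minimax = 5.
4 ≠ 5, so there is no saddle point; optimal play is mixed.
Standard is strictly dominated by Premium, so Firm A never plays it.
On the remaining 2×2 (Premium, Budget vs Fight, Accommodate):
Let Firm A play Premium with probability p. Expected payoff against Fight: 1p + 5(1−p) = −4p + 5; against Accommodate: 5p + 4(1−p) = p + 4.
Setting these equal: −4p + 5 = p + 4 ⇒ −5p = -1 ⇒ p = 1/5, and the value is (-4)·(1/5) + 5 = 21/5.
For Firm B: with q = P(Fight), equating Premium's and Budget's payoffs gives −4q + 5 = q + 4 ⇒ q = 1/5.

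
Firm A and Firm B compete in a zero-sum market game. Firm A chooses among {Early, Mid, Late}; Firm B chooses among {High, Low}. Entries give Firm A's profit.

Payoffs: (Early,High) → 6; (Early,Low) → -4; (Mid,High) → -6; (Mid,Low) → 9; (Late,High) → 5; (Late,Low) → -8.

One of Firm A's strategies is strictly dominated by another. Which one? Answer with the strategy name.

Early gives a strictly higher payoff than Late against every column: 6 > 5, -4 > -8.
So Late is strictly dominated and Firm A never plays it.

Late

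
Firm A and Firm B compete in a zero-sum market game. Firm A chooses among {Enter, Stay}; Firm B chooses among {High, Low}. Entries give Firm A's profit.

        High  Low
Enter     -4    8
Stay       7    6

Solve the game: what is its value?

80/13

Row minima: Enter → -4, Stay → 6; maximin = 6.
Column maxima: High → 7, Low → 8; minimax = 7.
6 ≠ 7, so there is no saddle point; optimal play is mixed.
Let Firm A play Enter with probability p. Expected payoff against High: (-4)p + 7(1−p) = −11p + 7; against Low: 8p + 6(1−p) = 2p + 6.
Setting these equal: −11p + 7 = 2p + 6 ⇒ −13p = -1 ⇒ p = 1/13, and the value is (-11)·(1/13) + 7 = 80/13.
For Firm B: with q = P(High), equating Enter's and Stay's payoffs gives −12q + 8 = q + 6 ⇒ q = 2/13.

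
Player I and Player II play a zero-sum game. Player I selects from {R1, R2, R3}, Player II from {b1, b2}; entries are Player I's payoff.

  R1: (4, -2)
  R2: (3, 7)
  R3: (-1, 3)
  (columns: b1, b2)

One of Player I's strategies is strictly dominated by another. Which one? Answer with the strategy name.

R3

R2 gives a strictly higher payoff than R3 against every column: 3 > -1, 7 > 3.
So R3 is strictly dominated and Player I never plays it.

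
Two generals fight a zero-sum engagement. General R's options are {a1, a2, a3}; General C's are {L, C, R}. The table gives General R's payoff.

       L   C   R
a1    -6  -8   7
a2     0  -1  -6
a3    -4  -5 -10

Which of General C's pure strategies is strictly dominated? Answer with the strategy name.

L

C holds General R's payoff strictly below L in every row: -8 < -6, -1 < 0, -5 < -4.
So L is strictly dominated for General C.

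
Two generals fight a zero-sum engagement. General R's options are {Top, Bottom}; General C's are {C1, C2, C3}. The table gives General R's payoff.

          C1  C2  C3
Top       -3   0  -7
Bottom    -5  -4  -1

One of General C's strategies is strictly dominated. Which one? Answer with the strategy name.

C1 holds General R's payoff strictly below C2 in every row: -3 < 0, -5 < -4.
So C2 is strictly dominated for General C.

C2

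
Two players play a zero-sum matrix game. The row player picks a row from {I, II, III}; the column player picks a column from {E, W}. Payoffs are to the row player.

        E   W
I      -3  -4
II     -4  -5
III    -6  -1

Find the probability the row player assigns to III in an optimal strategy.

1/6

Row minima: I → -4, II → -5, III → -6; maximin = -4.
Column maxima: E → -3, W → -1; minimax = -3.
-4 ≠ -3, so there is no saddle point; optimal play is mixed.
II is strictly dominated by I, so the row player never plays it.
On the remaining 2×2 (I, III vs E, W):
Let the row player play I with probability p. Expected payoff against E: (-3)p + (-6)(1−p) = 3p − 6; against W: (-4)p + (-1)(1−p) = −3p − 1.
Setting these equal: 3p − 6 = −3p − 1 ⇒ 6p = 5 ⇒ p = 5/6, and the value is (3)·(5/6) − 6 = -7/2.
For the column player: with q = P(E), equating I's and III's payoffs gives q − 4 = −5q − 1 ⇒ q = 1/2.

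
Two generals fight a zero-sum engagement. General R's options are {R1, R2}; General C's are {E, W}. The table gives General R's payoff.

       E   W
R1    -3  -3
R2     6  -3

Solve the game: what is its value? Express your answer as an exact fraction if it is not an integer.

Row minima: R1 → -3, R2 → -3; maximin = -3.
Column maxima: E → 6, W → -3; minimax = -3.
Since maximin = minimax = -3, there is a saddle point and the value is -3.

-3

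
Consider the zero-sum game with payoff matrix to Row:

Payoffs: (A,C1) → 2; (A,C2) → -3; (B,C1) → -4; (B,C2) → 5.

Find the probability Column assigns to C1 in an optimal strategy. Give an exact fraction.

Row minima: A → -3, B → -4; maximin = -3.
Column maxima: C1 → 2, C2 → 5; minimax = 2.
-3 ≠ 2, so there is no saddle point; optimal play is mixed.
Let Row play A with probability p. Expected payoff against C1: 2p + (-4)(1−p) = 6p − 4; against C2: (-3)p + 5(1−p) = −8p + 5.
Setting these equal: 6p − 4 = −8p + 5 ⇒ 14p = 9 ⇒ p = 9/14, and the value is (6)·(9/14) − 4 = -1/7.
For Column: with q = P(C1), equating A's and B's payoffs gives 5q − 3 = −9q + 5 ⇒ q = 4/7.

4/7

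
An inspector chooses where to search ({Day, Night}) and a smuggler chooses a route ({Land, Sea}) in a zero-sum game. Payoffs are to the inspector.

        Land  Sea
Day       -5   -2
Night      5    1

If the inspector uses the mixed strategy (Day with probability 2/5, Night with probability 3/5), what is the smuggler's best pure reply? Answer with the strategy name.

Sea

If the smuggler plays Land, the inspector's expected payoff is (2/5)·(-5) + (3/5)·5 = 1.
If the smuggler plays Sea, the inspector's expected payoff is (2/5)·(-2) + (3/5)·1 = -1/5.
The smuggler minimizes the inspector's payoff; the smallest is -1/5, so the best response is Sea.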